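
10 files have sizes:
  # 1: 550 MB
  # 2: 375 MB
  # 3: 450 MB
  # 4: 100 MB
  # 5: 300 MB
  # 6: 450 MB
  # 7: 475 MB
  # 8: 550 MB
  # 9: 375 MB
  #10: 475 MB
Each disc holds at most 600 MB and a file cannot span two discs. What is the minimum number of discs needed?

9

Total = 550 + 550 + 475 + 475 + 450 + 450 + 375 + 375 + 300 + 100 = 4100 MB.
Lower bound: ⌈4100/600⌉ = 7 discs.
Also, 8 files each exceed 300 MB, and no two of those can share a disc, so at least 8 discs are needed.
A packing using 9 discs:
  disc 1: 550 = 550
  disc 2: 550 = 550
  disc 3: 475 + 100 = 575
  disc 4: 475 = 475
  disc 5: 450 = 450
  disc 6: 450 = 450
  disc 7: 375 = 375
  disc 8: 375 = 375
  disc 9: 300 = 300
No arrangement into 8 discs stays within capacity, so 9 is optimal.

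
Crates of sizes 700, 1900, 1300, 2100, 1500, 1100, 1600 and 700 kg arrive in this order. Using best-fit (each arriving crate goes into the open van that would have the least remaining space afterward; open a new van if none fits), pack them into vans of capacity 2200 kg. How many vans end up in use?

6

  700 → van 1 (new)  [load 700/2200]
  1900 → van 2 (new)  [load 1900/2200]
  1300 → van 1  [load 2000/2200]
  2100 → van 3 (new)  [load 2100/2200]
  1500 → van 4 (new)  [load 1500/2200]
  1100 → van 5 (new)  [load 1100/2200]
  1600 → van 6 (new)  [load 1600/2200]
  700 → van 4  [load 2200/2200]
6 vans opened.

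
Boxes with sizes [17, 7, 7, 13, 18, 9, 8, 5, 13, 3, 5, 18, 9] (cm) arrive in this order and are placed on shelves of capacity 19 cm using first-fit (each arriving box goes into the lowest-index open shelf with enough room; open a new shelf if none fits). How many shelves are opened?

8

  17 → shelf 1 (new)  [load 17/19]
  7 → shelf 2 (new)  [load 7/19]
  7 → shelf 2  [load 14/19]
  13 → shelf 3 (new)  [load 13/19]
  18 → shelf 4 (new)  [load 18/19]
  9 → shelf 5 (new)  [load 9/19]
  8 → shelf 5  [load 17/19]
  5 → shelf 2  [load 19/19]
  13 → shelf 6 (new)  [load 13/19]
  3 → shelf 3  [load 16/19]
  5 → shelf 6  [load 18/19]
  18 → shelf 7 (new)  [load 18/19]
  9 → shelf 8 (new)  [load 9/19]
8 shelves opened.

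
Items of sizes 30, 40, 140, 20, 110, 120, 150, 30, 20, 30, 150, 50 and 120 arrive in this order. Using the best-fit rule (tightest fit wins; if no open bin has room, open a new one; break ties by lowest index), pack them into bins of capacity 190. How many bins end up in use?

6

  30 → bin 1 (new)  [load 30/190]
  40 → bin 1  [load 70/190]
  140 → bin 2 (new)  [load 140/190]
  20 → bin 2  [load 160/190]
  110 → bin 1  [load 180/190]
  120 → bin 3 (new)  [load 120/190]
  150 → bin 4 (new)  [load 150/190]
  30 → bin 2  [load 190/190]
  20 → bin 4  [load 170/190]
  30 → bin 3  [load 150/190]
  150 → bin 5 (new)  [load 150/190]
  50 → bin 6 (new)  [load 50/190]
  120 → bin 6  [load 170/190]
6 bins opened.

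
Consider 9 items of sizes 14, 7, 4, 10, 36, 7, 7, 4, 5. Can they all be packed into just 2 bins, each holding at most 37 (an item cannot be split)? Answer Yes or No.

No

Total = 94; ⌈94/37⌉ = 3.
At least 3 bins are required, but only 2 are allowed.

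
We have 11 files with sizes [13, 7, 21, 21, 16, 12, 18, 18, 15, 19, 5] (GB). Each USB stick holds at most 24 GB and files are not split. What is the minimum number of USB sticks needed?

9

Total = 21 + 21 + 19 + 18 + 18 + 16 + 15 + 13 + 12 + 7 + 5 = 165 GB.
Lower bound: ⌈165/24⌉ = 7 USB sticks.
Also, 8 files each exceed 12 GB, and no two of those can share a USB stick, so at least 8 USB sticks are needed.
A packing using 9 USB sticks:
  USB stick 1: 21 = 21
  USB stick 2: 21 = 21
  USB stick 3: 19 + 5 = 24
  USB stick 4: 18 = 18
  USB stick 5: 18 = 18
  USB stick 6: 16 + 7 = 23
  USB stick 7: 15 = 15
  USB stick 8: 13 = 13
  USB stick 9: 12 = 12
No arrangement into 8 USB sticks stays within capacity, so 9 is optimal.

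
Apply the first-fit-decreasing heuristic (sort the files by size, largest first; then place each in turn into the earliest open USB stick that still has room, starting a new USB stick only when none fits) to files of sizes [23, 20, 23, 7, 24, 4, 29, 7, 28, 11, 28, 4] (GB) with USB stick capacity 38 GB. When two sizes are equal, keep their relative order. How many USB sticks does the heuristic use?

7

Sorted descending: 29, 28, 28, 24, 23, 23, 20, 11, 7, 7, 4, 4.
  29 → USB stick 1 (new)  [load 29/38]
  28 → USB stick 2 (new)  [load 28/38]
  28 → USB stick 3 (new)  [load 28/38]
  24 → USB stick 4 (new)  [load 24/38]
  23 → USB stick 5 (new)  [load 23/38]
  23 → USB stick 6 (new)  [load 23/38]
  20 → USB stick 7 (new)  [load 20/38]
  11 → USB stick 4  [load 35/38]
  7 → USB stick 1  [load 36/38]
  7 → USB stick 2  [load 35/38]
  4 → USB stick 3  [load 32/38]
  4 → USB stick 3  [load 36/38]
7 USB sticks opened.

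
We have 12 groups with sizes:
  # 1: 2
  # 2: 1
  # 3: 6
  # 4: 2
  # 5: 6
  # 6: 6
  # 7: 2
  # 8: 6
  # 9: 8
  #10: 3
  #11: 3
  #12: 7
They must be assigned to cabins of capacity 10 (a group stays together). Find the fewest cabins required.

Total = 8 + 7 + 6 + 6 + 6 + 6 + 3 + 3 + 2 + 2 + 2 + 1 = 52.
Lower bound: ⌈52/10⌉ = 6 cabins.
A packing using 6 cabins:
  cabin 1: 8 + 2 = 10
  cabin 2: 7 + 3 = 10
  cabin 3: 6 + 3 + 1 = 10
  cabin 4: 6 + 2 + 2 = 10
  cabin 5: 6 = 6
  cabin 6: 6 = 6
This matches the lower bound, so 6 is optimal.

6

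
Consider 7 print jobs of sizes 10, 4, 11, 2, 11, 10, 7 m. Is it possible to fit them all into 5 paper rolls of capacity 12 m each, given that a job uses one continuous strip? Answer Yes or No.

A valid assignment using 5 paper rolls:
  roll 1: 11 = 11
  roll 2: 11 = 11
  roll 3: 10 + 2 = 12
  roll 4: 10 = 10
  roll 5: 7 + 4 = 11
Every load is within 12 m, so 5 paper rolls suffice.

Yes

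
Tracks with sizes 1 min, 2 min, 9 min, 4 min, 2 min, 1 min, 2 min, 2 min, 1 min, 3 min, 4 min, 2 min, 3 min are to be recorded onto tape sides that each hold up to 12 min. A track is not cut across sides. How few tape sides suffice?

3

Total = 9 + 4 + 4 + 3 + 3 + 2 + 2 + 2 + 2 + 2 + 1 + 1 + 1 = 36 min.
Lower bound: ⌈36/12⌉ = 3 tape sides.
A packing using 3 tape sides:
  side 1: 9 + 3 = 12
  side 2: 4 + 4 + 3 + 1 = 12
  side 3: 2 + 2 + 2 + 2 + 2 + 1 + 1 = 12
This matches the lower bound, so 3 is optimal.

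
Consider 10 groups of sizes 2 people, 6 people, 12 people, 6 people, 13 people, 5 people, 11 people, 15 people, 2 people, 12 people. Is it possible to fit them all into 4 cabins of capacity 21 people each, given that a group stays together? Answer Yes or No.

No

Total = 84 people; ⌈84/21⌉ = 4.
5 groups each exceed half the capacity and cannot share a cabin, forcing at least 5 cabins.
At least 5 cabins are required, but only 4 are allowed.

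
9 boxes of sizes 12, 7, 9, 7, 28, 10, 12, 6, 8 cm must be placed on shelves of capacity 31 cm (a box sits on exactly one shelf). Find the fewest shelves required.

4

Total = 28 + 12 + 12 + 10 + 9 + 8 + 7 + 7 + 6 = 99 cm.
Lower bound: ⌈99/31⌉ = 4 shelves.
A packing using 4 shelves:
  shelf 1: 28 = 28
  shelf 2: 12 + 12 + 7 = 31
  shelf 3: 10 + 9 + 8 = 27
  shelf 4: 7 + 6 = 13
This matches the lower bound, so 4 is optimal.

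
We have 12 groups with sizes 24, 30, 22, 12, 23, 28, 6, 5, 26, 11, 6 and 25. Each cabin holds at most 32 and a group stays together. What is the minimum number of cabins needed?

Total = 30 + 28 + 26 + 25 + 24 + 23 + 22 + 12 + 11 + 6 + 6 + 5 = 218.
Lower bound: ⌈218/32⌉ = 7 cabins.
A packing using 8 cabins:
  cabin 1: 30 = 30
  cabin 2: 28 = 28
  cabin 3: 26 + 6 = 32
  cabin 4: 25 + 6 = 31
  cabin 5: 24 + 5 = 29
  cabin 6: 23 = 23
  cabin 7: 22 = 22
  cabin 8: 12 + 11 = 23
No arrangement into 7 cabins stays within capacity, so 8 is optimal.

8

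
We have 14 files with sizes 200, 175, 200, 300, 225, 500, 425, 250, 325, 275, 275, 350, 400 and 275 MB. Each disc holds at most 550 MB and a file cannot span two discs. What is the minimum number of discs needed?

9

Total = 500 + 425 + 400 + 350 + 325 + 300 + 275 + 275 + 275 + 250 + 225 + 200 + 200 + 175 = 4175 MB.
Lower bound: ⌈4175/550⌉ = 8 discs.
A packing using 9 discs:
  disc 1: 500 = 500
  disc 2: 425 = 425
  disc 3: 400 = 400
  disc 4: 350 + 200 = 550
  disc 5: 325 + 225 = 550
  disc 6: 300 + 250 = 550
  disc 7: 275 + 275 = 550
  disc 8: 275 + 200 = 475
  disc 9: 175 = 175
No arrangement into 8 discs stays within capacity, so 9 is optimal.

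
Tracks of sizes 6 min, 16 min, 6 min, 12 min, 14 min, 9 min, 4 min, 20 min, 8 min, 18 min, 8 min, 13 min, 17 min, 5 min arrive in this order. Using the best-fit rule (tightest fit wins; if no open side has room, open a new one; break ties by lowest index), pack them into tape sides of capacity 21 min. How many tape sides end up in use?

  6 → side 1 (new)  [load 6/21]
  16 → side 2 (new)  [load 16/21]
  6 → side 1  [load 12/21]
  12 → side 3 (new)  [load 12/21]
  14 → side 4 (new)  [load 14/21]
  9 → side 1  [load 21/21]
  4 → side 2  [load 20/21]
  20 → side 5 (new)  [load 20/21]
  8 → side 3  [load 20/21]
  18 → side 6 (new)  [load 18/21]
  8 → side 7 (new)  [load 8/21]
  13 → side 7  [load 21/21]
  17 → side 8 (new)  [load 17/21]
  5 → side 4  [load 19/21]
8 tape sides opened.

8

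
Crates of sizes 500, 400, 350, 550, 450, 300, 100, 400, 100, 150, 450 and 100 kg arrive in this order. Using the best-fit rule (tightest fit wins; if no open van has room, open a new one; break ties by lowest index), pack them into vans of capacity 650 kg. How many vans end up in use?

  500 → van 1 (new)  [load 500/650]
  400 → van 2 (new)  [load 400/650]
  350 → van 3 (new)  [load 350/650]
  550 → van 4 (new)  [load 550/650]
  450 → van 5 (new)  [load 450/650]
  300 → van 3  [load 650/650]
  100 → van 4  [load 650/650]
  400 → van 6 (new)  [load 400/650]
  100 → van 1  [load 600/650]
  150 → van 5  [load 600/650]
  450 → van 7 (new)  [load 450/650]
  100 → van 7  [load 550/650]
7 vans opened.

7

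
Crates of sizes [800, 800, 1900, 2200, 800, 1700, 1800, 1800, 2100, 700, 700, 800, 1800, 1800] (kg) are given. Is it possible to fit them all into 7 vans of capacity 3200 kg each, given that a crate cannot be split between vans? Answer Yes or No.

Total = 19700 kg; ⌈19700/3200⌉ = 7.
8 crates each exceed half the capacity and cannot share a van, forcing at least 8 vans.
At least 8 vans are required, but only 7 are allowed.

No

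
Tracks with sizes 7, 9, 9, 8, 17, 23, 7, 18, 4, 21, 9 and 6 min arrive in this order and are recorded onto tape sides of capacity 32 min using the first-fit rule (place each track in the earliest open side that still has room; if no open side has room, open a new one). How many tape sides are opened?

  7 → side 1 (new)  [load 7/32]
  9 → side 1  [load 16/32]
  9 → side 1  [load 25/32]
  8 → side 2 (new)  [load 8/32]
  17 → side 2  [load 25/32]
  23 → side 3 (new)  [load 23/32]
  7 → side 1  [load 32/32]
  18 → side 4 (new)  [load 18/32]
  4 → side 2  [load 29/32]
  21 → side 5 (new)  [load 21/32]
  9 → side 3  [load 32/32]
  6 → side 4  [load 24/32]
5 tape sides opened.

5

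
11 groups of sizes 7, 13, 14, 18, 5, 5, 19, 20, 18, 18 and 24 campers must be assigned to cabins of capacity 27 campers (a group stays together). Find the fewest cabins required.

7

Total = 24 + 20 + 19 + 18 + 18 + 18 + 14 + 13 + 7 + 5 + 5 = 161 campers.
Lower bound: ⌈161/27⌉ = 6 cabins.
Also, 7 groups each exceed 27/2 campers, and no two of those can share a cabin, so at least 7 cabins are needed.
A packing using 7 cabins:
  cabin 1: 24 = 24
  cabin 2: 20 + 7 = 27
  cabin 3: 19 + 5 = 24
  cabin 4: 18 + 5 = 23
  cabin 5: 18 = 18
  cabin 6: 18 = 18
  cabin 7: 14 + 13 = 27
This matches the lower bound, so 7 is optimal.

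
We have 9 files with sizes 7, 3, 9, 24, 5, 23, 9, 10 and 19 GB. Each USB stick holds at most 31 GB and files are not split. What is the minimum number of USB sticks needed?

Total = 24 + 23 + 19 + 10 + 9 + 9 + 7 + 5 + 3 = 109 GB.
Lower bound: ⌈109/31⌉ = 4 USB sticks.
A packing using 4 USB sticks:
  USB stick 1: 24 + 7 = 31
  USB stick 2: 23 + 5 + 3 = 31
  USB stick 3: 19 + 10 = 29
  USB stick 4: 9 + 9 = 18
This matches the lower bound, so 4 is optimal.

4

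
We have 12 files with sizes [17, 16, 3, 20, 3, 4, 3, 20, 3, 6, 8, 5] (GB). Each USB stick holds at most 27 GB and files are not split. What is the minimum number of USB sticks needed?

Total = 20 + 20 + 17 + 16 + 8 + 6 + 5 + 4 + 3 + 3 + 3 + 3 = 108 GB.
Lower bound: ⌈108/27⌉ = 4 USB sticks.
A packing using 5 USB sticks:
  USB stick 1: 20 + 6 = 26
  USB stick 2: 20 + 5 = 25
  USB stick 3: 17 + 8 = 25
  USB stick 4: 16 + 4 + 3 + 3 = 26
  USB stick 5: 3 + 3 = 6
No arrangement into 4 USB sticks stays within capacity, so 5 is optimal.

5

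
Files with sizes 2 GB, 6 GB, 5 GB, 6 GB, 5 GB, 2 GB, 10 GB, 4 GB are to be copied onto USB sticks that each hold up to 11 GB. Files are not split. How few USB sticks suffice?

Total = 10 + 6 + 6 + 5 + 5 + 4 + 2 + 2 = 40 GB.
Lower bound: ⌈40/11⌉ = 4 USB sticks.
A packing using 4 USB sticks:
  USB stick 1: 10 = 10
  USB stick 2: 6 + 5 = 11
  USB stick 3: 6 + 5 = 11
  USB stick 4: 4 + 2 + 2 = 8
This matches the lower bound, so 4 is optimal.

4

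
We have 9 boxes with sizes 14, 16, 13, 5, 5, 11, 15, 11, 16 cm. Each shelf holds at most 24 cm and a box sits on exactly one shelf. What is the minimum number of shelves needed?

Total = 16 + 16 + 15 + 14 + 13 + 11 + 11 + 5 + 5 = 106 cm.
Lower bound: ⌈106/24⌉ = 5 shelves.
A packing using 6 shelves:
  shelf 1: 16 + 5 = 21
  shelf 2: 16 + 5 = 21
  shelf 3: 15 = 15
  shelf 4: 14 = 14
  shelf 5: 13 + 11 = 24
  shelf 6: 11 = 11
No arrangement into 5 shelves stays within capacity, so 6 is optimal.

6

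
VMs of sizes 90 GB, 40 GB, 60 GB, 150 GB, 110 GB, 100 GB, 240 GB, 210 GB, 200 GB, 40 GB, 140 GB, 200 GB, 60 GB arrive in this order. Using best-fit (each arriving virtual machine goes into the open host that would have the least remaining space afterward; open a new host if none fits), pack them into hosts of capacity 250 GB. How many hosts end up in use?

  90 → host 1 (new)  [load 90/250]
  40 → host 1  [load 130/250]
  60 → host 1  [load 190/250]
  150 → host 2 (new)  [load 150/250]
  110 → host 3 (new)  [load 110/250]
  100 → host 2  [load 250/250]
  240 → host 4 (new)  [load 240/250]
  210 → host 5 (new)  [load 210/250]
  200 → host 6 (new)  [load 200/250]
  40 → host 5  [load 250/250]
  140 → host 3  [load 250/250]
  200 → host 7 (new)  [load 200/250]
  60 → host 1  [load 250/250]
7 hosts opened.

7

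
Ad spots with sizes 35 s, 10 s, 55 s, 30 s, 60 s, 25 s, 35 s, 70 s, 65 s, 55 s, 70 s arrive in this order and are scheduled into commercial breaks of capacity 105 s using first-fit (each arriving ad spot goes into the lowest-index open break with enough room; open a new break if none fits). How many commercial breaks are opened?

7

  35 → break 1 (new)  [load 35/105]
  10 → break 1  [load 45/105]
  55 → break 1  [load 100/105]
  30 → break 2 (new)  [load 30/105]
  60 → break 2  [load 90/105]
  25 → break 3 (new)  [load 25/105]
  35 → break 3  [load 60/105]
  70 → break 4 (new)  [load 70/105]
  65 → break 5 (new)  [load 65/105]
  55 → break 6 (new)  [load 55/105]
  70 → break 7 (new)  [load 70/105]
7 commercial breaks opened.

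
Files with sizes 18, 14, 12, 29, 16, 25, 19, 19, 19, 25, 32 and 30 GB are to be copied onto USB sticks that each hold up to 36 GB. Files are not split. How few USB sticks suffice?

Total = 32 + 30 + 29 + 25 + 25 + 19 + 19 + 19 + 18 + 16 + 14 + 12 = 258 GB.
Lower bound: ⌈258/36⌉ = 8 USB sticks.
A packing using 9 USB sticks:
  USB stick 1: 32 = 32
  USB stick 2: 30 = 30
  USB stick 3: 29 = 29
  USB stick 4: 25 = 25
  USB stick 5: 25 = 25
  USB stick 6: 19 + 16 = 35
  USB stick 7: 19 + 14 = 33
  USB stick 8: 19 + 12 = 31
  USB stick 9: 18 = 18
No arrangement into 8 USB sticks stays within capacity, so 9 is optimal.

9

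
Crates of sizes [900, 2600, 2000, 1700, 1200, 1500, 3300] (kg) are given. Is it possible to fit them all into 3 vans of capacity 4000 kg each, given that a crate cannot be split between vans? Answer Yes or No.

Total = 13200 kg; ⌈13200/4000⌉ = 4.
At least 4 vans are required, but only 3 are allowed.

No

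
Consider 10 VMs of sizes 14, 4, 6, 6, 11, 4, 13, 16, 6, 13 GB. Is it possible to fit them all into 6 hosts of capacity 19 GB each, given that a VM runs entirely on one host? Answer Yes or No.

A valid assignment using 6 hosts:
  host 1: 16 = 16
  host 2: 14 + 4 = 18
  host 3: 13 + 6 = 19
  host 4: 13 + 6 = 19
  host 5: 11 + 6 = 17
  host 6: 4 = 4
Every load is within 19 GB, so 6 hosts suffice.

Yes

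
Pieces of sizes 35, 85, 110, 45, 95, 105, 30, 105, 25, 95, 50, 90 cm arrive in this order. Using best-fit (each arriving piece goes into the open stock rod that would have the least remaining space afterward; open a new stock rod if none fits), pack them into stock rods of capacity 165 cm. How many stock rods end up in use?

  35 → stock rod 1 (new)  [load 35/165]
  85 → stock rod 1  [load 120/165]
  110 → stock rod 2 (new)  [load 110/165]
  45 → stock rod 1  [load 165/165]
  95 → stock rod 3 (new)  [load 95/165]
  105 → stock rod 4 (new)  [load 105/165]
  30 → stock rod 2  [load 140/165]
  105 → stock rod 5 (new)  [load 105/165]
  25 → stock rod 2  [load 165/165]
  95 → stock rod 6 (new)  [load 95/165]
  50 → stock rod 4  [load 155/165]
  90 → stock rod 7 (new)  [load 90/165]
7 stock rods opened.

7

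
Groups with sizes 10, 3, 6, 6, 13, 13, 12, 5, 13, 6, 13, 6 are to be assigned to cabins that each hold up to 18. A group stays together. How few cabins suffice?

Total = 13 + 13 + 13 + 13 + 12 + 10 + 6 + 6 + 6 + 6 + 5 + 3 = 106.
Lower bound: ⌈106/18⌉ = 6 cabins.
A packing using 7 cabins:
  cabin 1: 13 + 5 = 18
  cabin 2: 13 + 3 = 16
  cabin 3: 13 = 13
  cabin 4: 13 = 13
  cabin 5: 12 + 6 = 18
  cabin 6: 10 + 6 = 16
  cabin 7: 6 + 6 = 12
No arrangement into 6 cabins stays within capacity, so 7 is optimal.

7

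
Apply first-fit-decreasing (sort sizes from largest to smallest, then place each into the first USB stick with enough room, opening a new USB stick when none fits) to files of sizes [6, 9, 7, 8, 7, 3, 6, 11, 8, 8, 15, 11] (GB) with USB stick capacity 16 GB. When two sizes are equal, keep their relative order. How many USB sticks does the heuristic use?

Sorted descending: 15, 11, 11, 9, 8, 8, 8, 7, 7, 6, 6, 3.
  15 → USB stick 1 (new)  [load 15/16]
  11 → USB stick 2 (new)  [load 11/16]
  11 → USB stick 3 (new)  [load 11/16]
  9 → USB stick 4 (new)  [load 9/16]
  8 → USB stick 5 (new)  [load 8/16]
  8 → USB stick 5  [load 16/16]
  8 → USB stick 6 (new)  [load 8/16]
  7 → USB stick 4  [load 16/16]
  7 → USB stick 6  [load 15/16]
  6 → USB stick 7 (new)  [load 6/16]
  6 → USB stick 7  [load 12/16]
  3 → USB stick 2  [load 14/16]
7 USB sticks opened.

7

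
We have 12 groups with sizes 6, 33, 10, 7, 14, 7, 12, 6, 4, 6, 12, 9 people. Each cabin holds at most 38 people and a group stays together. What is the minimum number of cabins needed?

4

Total = 33 + 14 + 12 + 12 + 10 + 9 + 7 + 7 + 6 + 6 + 6 + 4 = 126 people.
Lower bound: ⌈126/38⌉ = 4 cabins.
A packing using 4 cabins:
  cabin 1: 33 + 4 = 37
  cabin 2: 14 + 12 + 12 = 38
  cabin 3: 10 + 9 + 7 + 7 = 33
  cabin 4: 6 + 6 + 6 = 18
This matches the lower bound, so 4 is optimal.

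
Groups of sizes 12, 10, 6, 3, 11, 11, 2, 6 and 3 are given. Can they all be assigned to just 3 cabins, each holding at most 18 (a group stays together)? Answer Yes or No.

No

Total = 64; ⌈64/18⌉ = 4.
At least 4 cabins are required, but only 3 are allowed.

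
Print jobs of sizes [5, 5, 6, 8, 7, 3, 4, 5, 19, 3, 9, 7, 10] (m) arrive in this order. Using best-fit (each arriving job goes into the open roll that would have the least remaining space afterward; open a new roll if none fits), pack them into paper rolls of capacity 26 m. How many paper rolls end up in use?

4

  5 → roll 1 (new)  [load 5/26]
  5 → roll 1  [load 10/26]
  6 → roll 1  [load 16/26]
  8 → roll 1  [load 24/26]
  7 → roll 2 (new)  [load 7/26]
  3 → roll 2  [load 10/26]
  4 → roll 2  [load 14/26]
  5 → roll 2  [load 19/26]
  19 → roll 3 (new)  [load 19/26]
  3 → roll 2  [load 22/26]
  9 → roll 4 (new)  [load 9/26]
  7 → roll 3  [load 26/26]
  10 → roll 4  [load 19/26]
4 paper rolls opened.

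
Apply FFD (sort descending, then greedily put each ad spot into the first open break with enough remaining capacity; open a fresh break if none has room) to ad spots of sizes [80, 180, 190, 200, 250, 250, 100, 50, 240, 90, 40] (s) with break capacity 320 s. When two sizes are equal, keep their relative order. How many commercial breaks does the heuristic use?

Sorted descending: 250, 250, 240, 200, 190, 180, 100, 90, 80, 50, 40.
  250 → break 1 (new)  [load 250/320]
  250 → break 2 (new)  [load 250/320]
  240 → break 3 (new)  [load 240/320]
  200 → break 4 (new)  [load 200/320]
  190 → break 5 (new)  [load 190/320]
  180 → break 6 (new)  [load 180/320]
  100 → break 4  [load 300/320]
  90 → break 5  [load 280/320]
  80 → break 3  [load 320/320]
  50 → break 1  [load 300/320]
  40 → break 2  [load 290/320]
6 commercial breaks opened.

6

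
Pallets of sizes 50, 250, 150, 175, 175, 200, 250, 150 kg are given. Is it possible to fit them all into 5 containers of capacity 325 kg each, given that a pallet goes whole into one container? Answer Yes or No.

A valid assignment using 5 containers:
  container 1: 250 + 50 = 300
  container 2: 250 = 250
  container 3: 200 = 200
  container 4: 175 + 150 = 325
  container 5: 175 + 150 = 325
Every load is within 325 kg, so 5 containers suffice.

Yes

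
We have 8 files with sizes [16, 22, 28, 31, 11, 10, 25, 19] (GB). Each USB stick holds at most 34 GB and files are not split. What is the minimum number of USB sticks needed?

6

Total = 31 + 28 + 25 + 22 + 19 + 16 + 11 + 10 = 162 GB.
Lower bound: ⌈162/34⌉ = 5 USB sticks.
A packing using 6 USB sticks:
  USB stick 1: 31 = 31
  USB stick 2: 28 = 28
  USB stick 3: 25 = 25
  USB stick 4: 22 + 11 = 33
  USB stick 5: 19 + 10 = 29
  USB stick 6: 16 = 16
No arrangement into 5 USB sticks stays within capacity, so 6 is optimal.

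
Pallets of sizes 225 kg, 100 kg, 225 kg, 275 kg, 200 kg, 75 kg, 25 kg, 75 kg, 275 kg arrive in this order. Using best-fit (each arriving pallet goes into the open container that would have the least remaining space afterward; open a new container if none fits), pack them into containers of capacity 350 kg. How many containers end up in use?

  225 → container 1 (new)  [load 225/350]
  100 → container 1  [load 325/350]
  225 → container 2 (new)  [load 225/350]
  275 → container 3 (new)  [load 275/350]
  200 → container 4 (new)  [load 200/350]
  75 → container 3  [load 350/350]
  25 → container 1  [load 350/350]
  75 → container 2  [load 300/350]
  275 → container 5 (new)  [load 275/350]
5 containers opened.

5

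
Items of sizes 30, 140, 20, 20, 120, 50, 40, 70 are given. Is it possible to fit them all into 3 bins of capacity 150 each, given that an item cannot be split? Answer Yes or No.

No

Total = 490; ⌈490/150⌉ = 4.
At least 4 bins are required, but only 3 are allowed.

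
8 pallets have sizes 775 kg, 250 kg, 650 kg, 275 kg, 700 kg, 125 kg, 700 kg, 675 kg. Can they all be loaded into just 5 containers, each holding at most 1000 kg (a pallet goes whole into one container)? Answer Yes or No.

A valid assignment using 5 containers:
  container 1: 775 + 125 = 900
  container 2: 700 + 275 = 975
  container 3: 700 + 250 = 950
  container 4: 675 = 675
  container 5: 650 = 650
Every load is within 1000 kg, so 5 containers suffice.

Yes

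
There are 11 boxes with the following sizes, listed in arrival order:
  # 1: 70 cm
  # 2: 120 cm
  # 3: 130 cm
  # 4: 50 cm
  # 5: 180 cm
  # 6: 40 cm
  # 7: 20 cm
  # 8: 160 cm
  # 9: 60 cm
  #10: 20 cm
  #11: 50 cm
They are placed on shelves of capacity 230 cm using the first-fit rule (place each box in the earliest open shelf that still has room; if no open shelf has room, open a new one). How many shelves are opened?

  70 → shelf 1 (new)  [load 70/230]
  120 → shelf 1  [load 190/230]
  130 → shelf 2 (new)  [load 130/230]
  50 → shelf 2  [load 180/230]
  180 → shelf 3 (new)  [load 180/230]
  40 → shelf 1  [load 230/230]
  20 → shelf 2  [load 200/230]
  160 → shelf 4 (new)  [load 160/230]
  60 → shelf 4  [load 220/230]
  20 → shelf 2  [load 220/230]
  50 → shelf 3  [load 230/230]
4 shelves opened.

4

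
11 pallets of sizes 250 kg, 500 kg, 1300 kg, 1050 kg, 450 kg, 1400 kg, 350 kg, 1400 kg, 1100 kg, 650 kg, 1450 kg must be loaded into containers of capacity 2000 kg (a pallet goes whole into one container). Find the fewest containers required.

Total = 1450 + 1400 + 1400 + 1300 + 1100 + 1050 + 650 + 500 + 450 + 350 + 250 = 9900 kg.
Lower bound: ⌈9900/2000⌉ = 5 containers.
Also, 6 pallets each exceed 1000 kg, and no two of those can share a container, so at least 6 containers are needed.
A packing using 6 containers:
  container 1: 1450 + 500 = 1950
  container 2: 1400 + 450 = 1850
  container 3: 1400 + 350 + 250 = 2000
  container 4: 1300 + 650 = 1950
  container 5: 1100 = 1100
  container 6: 1050 = 1050
This matches the lower bound, so 6 is optimal.

6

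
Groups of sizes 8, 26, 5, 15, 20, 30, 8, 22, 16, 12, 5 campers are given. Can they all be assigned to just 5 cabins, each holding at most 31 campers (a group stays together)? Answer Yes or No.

No

Total = 167 campers; ⌈167/31⌉ = 6.
At least 6 cabins are required, but only 5 are allowed.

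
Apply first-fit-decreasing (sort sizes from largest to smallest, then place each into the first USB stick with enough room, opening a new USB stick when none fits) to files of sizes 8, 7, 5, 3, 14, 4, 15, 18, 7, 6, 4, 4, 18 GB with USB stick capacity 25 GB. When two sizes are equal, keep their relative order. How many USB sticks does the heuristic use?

Sorted descending: 18, 18, 15, 14, 8, 7, 7, 6, 5, 4, 4, 4, 3.
  18 → USB stick 1 (new)  [load 18/25]
  18 → USB stick 2 (new)  [load 18/25]
  15 → USB stick 3 (new)  [load 15/25]
  14 → USB stick 4 (new)  [load 14/25]
  8 → USB stick 3  [load 23/25]
  7 → USB stick 1  [load 25/25]
  7 → USB stick 2  [load 25/25]
  6 → USB stick 4  [load 20/25]
  5 → USB stick 4  [load 25/25]
  4 → USB stick 5 (new)  [load 4/25]
  4 → USB stick 5  [load 8/25]
  4 → USB stick 5  [load 12/25]
  3 → USB stick 5  [load 15/25]
5 USB sticks opened.

5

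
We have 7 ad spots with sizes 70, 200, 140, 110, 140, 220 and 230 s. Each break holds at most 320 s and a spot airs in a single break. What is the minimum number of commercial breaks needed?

Total = 230 + 220 + 200 + 140 + 140 + 110 + 70 = 1110 s.
Lower bound: ⌈1110/320⌉ = 4 commercial breaks.
A packing using 4 commercial breaks:
  break 1: 230 + 70 = 300
  break 2: 220 = 220
  break 3: 200 + 110 = 310
  break 4: 140 + 140 = 280
This matches the lower bound, so 4 is optimal.

4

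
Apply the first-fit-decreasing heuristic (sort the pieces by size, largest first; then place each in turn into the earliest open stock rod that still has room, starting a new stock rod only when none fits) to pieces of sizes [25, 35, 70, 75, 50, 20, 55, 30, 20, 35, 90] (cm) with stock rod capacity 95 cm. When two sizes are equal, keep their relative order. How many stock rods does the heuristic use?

Sorted descending: 90, 75, 70, 55, 50, 35, 35, 30, 25, 20, 20.
  90 → stock rod 1 (new)  [load 90/95]
  75 → stock rod 2 (new)  [load 75/95]
  70 → stock rod 3 (new)  [load 70/95]
  55 → stock rod 4 (new)  [load 55/95]
  50 → stock rod 5 (new)  [load 50/95]
  35 → stock rod 4  [load 90/95]
  35 → stock rod 5  [load 85/95]
  30 → stock rod 6 (new)  [load 30/95]
  25 → stock rod 3  [load 95/95]
  20 → stock rod 2  [load 95/95]
  20 → stock rod 6  [load 50/95]
6 stock rods opened.

6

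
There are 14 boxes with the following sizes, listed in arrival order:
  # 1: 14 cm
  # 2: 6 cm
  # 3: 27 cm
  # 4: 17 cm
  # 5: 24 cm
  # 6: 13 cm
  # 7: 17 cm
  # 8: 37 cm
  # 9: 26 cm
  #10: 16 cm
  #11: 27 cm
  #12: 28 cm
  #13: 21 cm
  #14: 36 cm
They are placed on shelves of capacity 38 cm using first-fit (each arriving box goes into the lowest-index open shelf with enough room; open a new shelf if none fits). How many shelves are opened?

10

  14 → shelf 1 (new)  [load 14/38]
  6 → shelf 1  [load 20/38]
  27 → shelf 2 (new)  [load 27/38]
  17 → shelf 1  [load 37/38]
  24 → shelf 3 (new)  [load 24/38]
  13 → shelf 3  [load 37/38]
  17 → shelf 4 (new)  [load 17/38]
  37 → shelf 5 (new)  [load 37/38]
  26 → shelf 6 (new)  [load 26/38]
  16 → shelf 4  [load 33/38]
  27 → shelf 7 (new)  [load 27/38]
  28 → shelf 8 (new)  [load 28/38]
  21 → shelf 9 (new)  [load 21/38]
  36 → shelf 10 (new)  [load 36/38]
10 shelves opened.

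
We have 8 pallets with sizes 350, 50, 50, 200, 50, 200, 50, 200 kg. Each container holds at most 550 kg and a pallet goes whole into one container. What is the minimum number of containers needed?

3

Total = 350 + 200 + 200 + 200 + 50 + 50 + 50 + 50 = 1150 kg.
Lower bound: ⌈1150/550⌉ = 3 containers.
A packing using 3 containers:
  container 1: 350 + 200 = 550
  container 2: 200 + 200 + 50 + 50 + 50 = 550
  container 3: 50 = 50
This matches the lower bound, so 3 is optimal.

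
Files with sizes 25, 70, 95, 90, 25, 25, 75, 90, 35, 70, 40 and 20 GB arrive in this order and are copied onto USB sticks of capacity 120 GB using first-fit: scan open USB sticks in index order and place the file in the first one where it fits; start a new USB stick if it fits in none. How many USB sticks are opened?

  25 → USB stick 1 (new)  [load 25/120]
  70 → USB stick 1  [load 95/120]
  95 → USB stick 2 (new)  [load 95/120]
  90 → USB stick 3 (new)  [load 90/120]
  25 → USB stick 1  [load 120/120]
  25 → USB stick 2  [load 120/120]
  75 → USB stick 4 (new)  [load 75/120]
  90 → USB stick 5 (new)  [load 90/120]
  35 → USB stick 4  [load 110/120]
  70 → USB stick 6 (new)  [load 70/120]
  40 → USB stick 6  [load 110/120]
  20 → USB stick 3  [load 110/120]
6 USB sticks opened.

6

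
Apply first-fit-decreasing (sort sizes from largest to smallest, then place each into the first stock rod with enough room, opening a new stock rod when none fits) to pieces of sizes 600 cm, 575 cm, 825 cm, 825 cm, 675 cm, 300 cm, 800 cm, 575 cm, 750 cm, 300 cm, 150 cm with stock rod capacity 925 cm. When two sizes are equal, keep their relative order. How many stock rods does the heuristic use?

Sorted descending: 825, 825, 800, 750, 675, 600, 575, 575, 300, 300, 150.
  825 → stock rod 1 (new)  [load 825/925]
  825 → stock rod 2 (new)  [load 825/925]
  800 → stock rod 3 (new)  [load 800/925]
  750 → stock rod 4 (new)  [load 750/925]
  675 → stock rod 5 (new)  [load 675/925]
  600 → stock rod 6 (new)  [load 600/925]
  575 → stock rod 7 (new)  [load 575/925]
  575 → stock rod 8 (new)  [load 575/925]
  300 → stock rod 6  [load 900/925]
  300 → stock rod 7  [load 875/925]
  150 → stock rod 4  [load 900/925]
8 stock rods opened.

8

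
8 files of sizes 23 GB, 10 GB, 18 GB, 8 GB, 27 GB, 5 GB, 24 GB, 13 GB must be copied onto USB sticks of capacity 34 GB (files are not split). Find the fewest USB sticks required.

Total = 27 + 24 + 23 + 18 + 13 + 10 + 8 + 5 = 128 GB.
Lower bound: ⌈128/34⌉ = 4 USB sticks.
A packing using 4 USB sticks:
  USB stick 1: 27 + 5 = 32
  USB stick 2: 24 + 10 = 34
  USB stick 3: 23 + 8 = 31
  USB stick 4: 18 + 13 = 31
This matches the lower bound, so 4 is optimal.

4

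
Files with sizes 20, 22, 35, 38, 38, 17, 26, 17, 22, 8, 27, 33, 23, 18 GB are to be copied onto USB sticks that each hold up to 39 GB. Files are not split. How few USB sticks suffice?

10

Total = 38 + 38 + 35 + 33 + 27 + 26 + 23 + 22 + 22 + 20 + 18 + 17 + 17 + 8 = 344 GB.
Lower bound: ⌈344/39⌉ = 9 USB sticks.
Also, 10 files each exceed 39/2 GB, and no two of those can share a USB stick, so at least 10 USB sticks are needed.
A packing using 10 USB sticks:
  USB stick 1: 38 = 38
  USB stick 2: 38 = 38
  USB stick 3: 35 = 35
  USB stick 4: 33 = 33
  USB stick 5: 27 + 8 = 35
  USB stick 6: 26 = 26
  USB stick 7: 23 = 23
  USB stick 8: 22 + 17 = 39
  USB stick 9: 22 + 17 = 39
  USB stick 10: 20 + 18 = 38
This matches the lower bound, so 10 is optimal.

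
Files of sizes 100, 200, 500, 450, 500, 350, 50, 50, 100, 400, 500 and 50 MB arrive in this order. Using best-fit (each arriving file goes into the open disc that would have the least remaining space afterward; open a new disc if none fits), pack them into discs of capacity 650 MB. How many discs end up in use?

6

  100 → disc 1 (new)  [load 100/650]
  200 → disc 1  [load 300/650]
  500 → disc 2 (new)  [load 500/650]
  450 → disc 3 (new)  [load 450/650]
  500 → disc 4 (new)  [load 500/650]
  350 → disc 1  [load 650/650]
  50 → disc 2  [load 550/650]
  50 → disc 2  [load 600/650]
  100 → disc 4  [load 600/650]
  400 → disc 5 (new)  [load 400/650]
  500 → disc 6 (new)  [load 500/650]
  50 → disc 2  [load 650/650]
6 discs opened.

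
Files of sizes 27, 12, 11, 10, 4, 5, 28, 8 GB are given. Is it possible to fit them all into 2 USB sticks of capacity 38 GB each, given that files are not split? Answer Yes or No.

No

Total = 105 GB; ⌈105/38⌉ = 3.
At least 3 USB sticks are required, but only 2 are allowed.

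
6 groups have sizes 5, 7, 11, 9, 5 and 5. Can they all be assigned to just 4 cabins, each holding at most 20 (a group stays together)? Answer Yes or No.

Yes

A valid assignment using 3 cabins:
  cabin 1: 11 + 9 = 20
  cabin 2: 7 + 5 + 5 = 17
  cabin 3: 5 = 5
That uses only 3 ≤ 4, so 4 cabins are enough.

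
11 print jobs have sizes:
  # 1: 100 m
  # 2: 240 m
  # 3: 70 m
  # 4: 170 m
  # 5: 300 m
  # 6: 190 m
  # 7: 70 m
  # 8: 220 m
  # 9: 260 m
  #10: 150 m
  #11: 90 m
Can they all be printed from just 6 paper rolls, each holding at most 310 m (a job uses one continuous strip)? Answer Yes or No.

No

Total = 1860 m; ⌈1860/310⌉ = 6.
The bound of 6 does not rule out 6, but exhaustive search shows no assignment into 6 paper rolls of capacity 310 m exists — the minimum is 7.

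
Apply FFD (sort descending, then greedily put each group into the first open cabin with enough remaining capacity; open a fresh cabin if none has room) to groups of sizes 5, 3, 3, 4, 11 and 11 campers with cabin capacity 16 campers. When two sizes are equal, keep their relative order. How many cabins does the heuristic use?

Sorted descending: 11, 11, 5, 4, 3, 3.
  11 → cabin 1 (new)  [load 11/16]
  11 → cabin 2 (new)  [load 11/16]
  5 → cabin 1  [load 16/16]
  4 → cabin 2  [load 15/16]
  3 → cabin 3 (new)  [load 3/16]
  3 → cabin 3  [load 6/16]
3 cabins opened.

3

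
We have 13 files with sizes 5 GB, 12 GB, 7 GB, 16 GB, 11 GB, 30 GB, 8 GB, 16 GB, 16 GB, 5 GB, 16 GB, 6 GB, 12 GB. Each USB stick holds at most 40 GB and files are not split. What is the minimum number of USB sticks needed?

4

Total = 30 + 16 + 16 + 16 + 16 + 12 + 12 + 11 + 8 + 7 + 6 + 5 + 5 = 160 GB.
Lower bound: ⌈160/40⌉ = 4 USB sticks.
A packing using 4 USB sticks:
  USB stick 1: 30 + 5 + 5 = 40
  USB stick 2: 16 + 16 + 8 = 40
  USB stick 3: 16 + 12 + 12 = 40
  USB stick 4: 16 + 11 + 7 + 6 = 40
This matches the lower bound, so 4 is optimal.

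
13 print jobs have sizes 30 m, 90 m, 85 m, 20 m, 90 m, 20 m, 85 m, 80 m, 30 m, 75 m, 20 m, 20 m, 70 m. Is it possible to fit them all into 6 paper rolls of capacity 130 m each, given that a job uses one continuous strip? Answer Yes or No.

Total = 715 m; ⌈715/130⌉ = 6.
7 print jobs each exceed half the capacity and cannot share a roll, forcing at least 7 paper rolls.
At least 7 paper rolls are required, but only 6 are allowed.

No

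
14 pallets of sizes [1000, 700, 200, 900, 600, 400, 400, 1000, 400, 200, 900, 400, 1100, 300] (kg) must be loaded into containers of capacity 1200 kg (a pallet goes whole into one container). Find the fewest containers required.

Total = 1100 + 1000 + 1000 + 900 + 900 + 700 + 600 + 400 + 400 + 400 + 400 + 300 + 200 + 200 = 8500 kg.
Lower bound: ⌈8500/1200⌉ = 8 containers.
A packing using 8 containers:
  container 1: 1100 = 1100
  container 2: 1000 + 200 = 1200
  container 3: 1000 + 200 = 1200
  container 4: 900 + 300 = 1200
  container 5: 900 = 900
  container 6: 700 + 400 = 1100
  container 7: 600 + 400 = 1000
  container 8: 400 + 400 = 800
This matches the lower bound, so 8 is optimal.

8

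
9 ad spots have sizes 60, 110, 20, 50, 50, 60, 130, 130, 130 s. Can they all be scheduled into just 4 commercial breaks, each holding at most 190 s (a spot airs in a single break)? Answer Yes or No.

Yes

A valid assignment using 4 commercial breaks:
  break 1: 130 + 60 = 190
  break 2: 130 + 60 = 190
  break 3: 130 + 50 = 180
  break 4: 110 + 50 + 20 = 180
Every load is within 190 s, so 4 commercial breaks suffice.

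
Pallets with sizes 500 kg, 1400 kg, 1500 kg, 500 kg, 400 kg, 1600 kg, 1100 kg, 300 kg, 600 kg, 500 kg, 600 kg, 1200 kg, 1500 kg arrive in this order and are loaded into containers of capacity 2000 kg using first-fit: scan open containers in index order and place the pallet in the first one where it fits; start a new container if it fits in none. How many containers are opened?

7

  500 → container 1 (new)  [load 500/2000]
  1400 → container 1  [load 1900/2000]
  1500 → container 2 (new)  [load 1500/2000]
  500 → container 2  [load 2000/2000]
  400 → container 3 (new)  [load 400/2000]
  1600 → container 3  [load 2000/2000]
  1100 → container 4 (new)  [load 1100/2000]
  300 → container 4  [load 1400/2000]
  600 → container 4  [load 2000/2000]
  500 → container 5 (new)  [load 500/2000]
  600 → container 5  [load 1100/2000]
  1200 → container 6 (new)  [load 1200/2000]
  1500 → container 7 (new)  [load 1500/2000]
7 containers opened.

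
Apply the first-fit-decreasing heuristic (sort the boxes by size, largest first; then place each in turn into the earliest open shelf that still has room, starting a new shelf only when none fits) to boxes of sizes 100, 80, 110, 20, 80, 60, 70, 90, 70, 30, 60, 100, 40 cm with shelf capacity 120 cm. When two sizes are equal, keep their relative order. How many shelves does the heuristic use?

9

Sorted descending: 110, 100, 100, 90, 80, 80, 70, 70, 60, 60, 40, 30, 20.
  110 → shelf 1 (new)  [load 110/120]
  100 → shelf 2 (new)  [load 100/120]
  100 → shelf 3 (new)  [load 100/120]
  90 → shelf 4 (new)  [load 90/120]
  80 → shelf 5 (new)  [load 80/120]
  80 → shelf 6 (new)  [load 80/120]
  70 → shelf 7 (new)  [load 70/120]
  70 → shelf 8 (new)  [load 70/120]
  60 → shelf 9 (new)  [load 60/120]
  60 → shelf 9  [load 120/120]
  40 → shelf 5  [load 120/120]
  30 → shelf 4  [load 120/120]
  20 → shelf 2  [load 120/120]
9 shelves opened.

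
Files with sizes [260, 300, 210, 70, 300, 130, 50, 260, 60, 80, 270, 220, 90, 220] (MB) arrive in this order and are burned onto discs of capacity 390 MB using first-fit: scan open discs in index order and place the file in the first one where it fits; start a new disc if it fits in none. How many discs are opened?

8

  260 → disc 1 (new)  [load 260/390]
  300 → disc 2 (new)  [load 300/390]
  210 → disc 3 (new)  [load 210/390]
  70 → disc 1  [load 330/390]
  300 → disc 4 (new)  [load 300/390]
  130 → disc 3  [load 340/390]
  50 → disc 1  [load 380/390]
  260 → disc 5 (new)  [load 260/390]
  60 → disc 2  [load 360/390]
  80 → disc 4  [load 380/390]
  270 → disc 6 (new)  [load 270/390]
  220 → disc 7 (new)  [load 220/390]
  90 → disc 5  [load 350/390]
  220 → disc 8 (new)  [load 220/390]
8 discs opened.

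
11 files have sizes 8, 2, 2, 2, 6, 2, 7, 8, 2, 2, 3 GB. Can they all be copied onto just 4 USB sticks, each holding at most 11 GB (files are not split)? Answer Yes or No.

Total = 44 GB; ⌈44/11⌉ = 4.
The bound of 4 does not rule out 4, but exhaustive search shows no assignment into 4 USB sticks of capacity 11 GB exists — the minimum is 5.

No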